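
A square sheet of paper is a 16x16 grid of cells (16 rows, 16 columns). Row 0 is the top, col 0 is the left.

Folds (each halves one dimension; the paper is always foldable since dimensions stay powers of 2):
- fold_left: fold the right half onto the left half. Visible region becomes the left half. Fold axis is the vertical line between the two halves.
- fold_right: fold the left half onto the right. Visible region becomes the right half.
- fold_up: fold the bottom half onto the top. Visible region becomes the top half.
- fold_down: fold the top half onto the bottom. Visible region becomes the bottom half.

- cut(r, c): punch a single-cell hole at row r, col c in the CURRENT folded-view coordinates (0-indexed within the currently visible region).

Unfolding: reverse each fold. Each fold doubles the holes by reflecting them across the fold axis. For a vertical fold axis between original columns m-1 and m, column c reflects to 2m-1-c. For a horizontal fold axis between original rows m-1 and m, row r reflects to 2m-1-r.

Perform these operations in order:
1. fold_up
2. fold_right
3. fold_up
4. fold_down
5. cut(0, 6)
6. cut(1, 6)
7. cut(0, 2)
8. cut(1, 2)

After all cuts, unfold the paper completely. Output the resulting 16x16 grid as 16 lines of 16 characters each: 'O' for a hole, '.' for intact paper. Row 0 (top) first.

Answer: .O...O....O...O.
.O...O....O...O.
.O...O....O...O.
.O...O....O...O.
.O...O....O...O.
.O...O....O...O.
.O...O....O...O.
.O...O....O...O.
.O...O....O...O.
.O...O....O...O.
.O...O....O...O.
.O...O....O...O.
.O...O....O...O.
.O...O....O...O.
.O...O....O...O.
.O...O....O...O.

Derivation:
Op 1 fold_up: fold axis h@8; visible region now rows[0,8) x cols[0,16) = 8x16
Op 2 fold_right: fold axis v@8; visible region now rows[0,8) x cols[8,16) = 8x8
Op 3 fold_up: fold axis h@4; visible region now rows[0,4) x cols[8,16) = 4x8
Op 4 fold_down: fold axis h@2; visible region now rows[2,4) x cols[8,16) = 2x8
Op 5 cut(0, 6): punch at orig (2,14); cuts so far [(2, 14)]; region rows[2,4) x cols[8,16) = 2x8
Op 6 cut(1, 6): punch at orig (3,14); cuts so far [(2, 14), (3, 14)]; region rows[2,4) x cols[8,16) = 2x8
Op 7 cut(0, 2): punch at orig (2,10); cuts so far [(2, 10), (2, 14), (3, 14)]; region rows[2,4) x cols[8,16) = 2x8
Op 8 cut(1, 2): punch at orig (3,10); cuts so far [(2, 10), (2, 14), (3, 10), (3, 14)]; region rows[2,4) x cols[8,16) = 2x8
Unfold 1 (reflect across h@2): 8 holes -> [(0, 10), (0, 14), (1, 10), (1, 14), (2, 10), (2, 14), (3, 10), (3, 14)]
Unfold 2 (reflect across h@4): 16 holes -> [(0, 10), (0, 14), (1, 10), (1, 14), (2, 10), (2, 14), (3, 10), (3, 14), (4, 10), (4, 14), (5, 10), (5, 14), (6, 10), (6, 14), (7, 10), (7, 14)]
Unfold 3 (reflect across v@8): 32 holes -> [(0, 1), (0, 5), (0, 10), (0, 14), (1, 1), (1, 5), (1, 10), (1, 14), (2, 1), (2, 5), (2, 10), (2, 14), (3, 1), (3, 5), (3, 10), (3, 14), (4, 1), (4, 5), (4, 10), (4, 14), (5, 1), (5, 5), (5, 10), (5, 14), (6, 1), (6, 5), (6, 10), (6, 14), (7, 1), (7, 5), (7, 10), (7, 14)]
Unfold 4 (reflect across h@8): 64 holes -> [(0, 1), (0, 5), (0, 10), (0, 14), (1, 1), (1, 5), (1, 10), (1, 14), (2, 1), (2, 5), (2, 10), (2, 14), (3, 1), (3, 5), (3, 10), (3, 14), (4, 1), (4, 5), (4, 10), (4, 14), (5, 1), (5, 5), (5, 10), (5, 14), (6, 1), (6, 5), (6, 10), (6, 14), (7, 1), (7, 5), (7, 10), (7, 14), (8, 1), (8, 5), (8, 10), (8, 14), (9, 1), (9, 5), (9, 10), (9, 14), (10, 1), (10, 5), (10, 10), (10, 14), (11, 1), (11, 5), (11, 10), (11, 14), (12, 1), (12, 5), (12, 10), (12, 14), (13, 1), (13, 5), (13, 10), (13, 14), (14, 1), (14, 5), (14, 10), (14, 14), (15, 1), (15, 5), (15, 10), (15, 14)]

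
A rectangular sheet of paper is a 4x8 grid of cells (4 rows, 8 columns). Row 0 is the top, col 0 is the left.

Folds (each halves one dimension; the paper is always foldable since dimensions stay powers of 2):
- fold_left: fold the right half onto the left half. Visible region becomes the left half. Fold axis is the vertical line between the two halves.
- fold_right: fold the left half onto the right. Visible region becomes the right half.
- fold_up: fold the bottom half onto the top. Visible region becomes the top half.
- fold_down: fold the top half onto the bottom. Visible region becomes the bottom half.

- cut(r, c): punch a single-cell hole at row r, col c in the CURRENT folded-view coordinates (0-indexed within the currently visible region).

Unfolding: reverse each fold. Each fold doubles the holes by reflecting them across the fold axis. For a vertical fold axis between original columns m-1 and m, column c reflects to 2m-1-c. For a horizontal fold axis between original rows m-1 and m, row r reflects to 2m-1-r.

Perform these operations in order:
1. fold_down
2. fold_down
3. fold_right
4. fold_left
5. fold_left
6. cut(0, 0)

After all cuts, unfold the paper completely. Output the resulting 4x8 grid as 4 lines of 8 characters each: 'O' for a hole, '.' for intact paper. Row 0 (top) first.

Op 1 fold_down: fold axis h@2; visible region now rows[2,4) x cols[0,8) = 2x8
Op 2 fold_down: fold axis h@3; visible region now rows[3,4) x cols[0,8) = 1x8
Op 3 fold_right: fold axis v@4; visible region now rows[3,4) x cols[4,8) = 1x4
Op 4 fold_left: fold axis v@6; visible region now rows[3,4) x cols[4,6) = 1x2
Op 5 fold_left: fold axis v@5; visible region now rows[3,4) x cols[4,5) = 1x1
Op 6 cut(0, 0): punch at orig (3,4); cuts so far [(3, 4)]; region rows[3,4) x cols[4,5) = 1x1
Unfold 1 (reflect across v@5): 2 holes -> [(3, 4), (3, 5)]
Unfold 2 (reflect across v@6): 4 holes -> [(3, 4), (3, 5), (3, 6), (3, 7)]
Unfold 3 (reflect across v@4): 8 holes -> [(3, 0), (3, 1), (3, 2), (3, 3), (3, 4), (3, 5), (3, 6), (3, 7)]
Unfold 4 (reflect across h@3): 16 holes -> [(2, 0), (2, 1), (2, 2), (2, 3), (2, 4), (2, 5), (2, 6), (2, 7), (3, 0), (3, 1), (3, 2), (3, 3), (3, 4), (3, 5), (3, 6), (3, 7)]
Unfold 5 (reflect across h@2): 32 holes -> [(0, 0), (0, 1), (0, 2), (0, 3), (0, 4), (0, 5), (0, 6), (0, 7), (1, 0), (1, 1), (1, 2), (1, 3), (1, 4), (1, 5), (1, 6), (1, 7), (2, 0), (2, 1), (2, 2), (2, 3), (2, 4), (2, 5), (2, 6), (2, 7), (3, 0), (3, 1), (3, 2), (3, 3), (3, 4), (3, 5), (3, 6), (3, 7)]

Answer: OOOOOOOO
OOOOOOOO
OOOOOOOO
OOOOOOOO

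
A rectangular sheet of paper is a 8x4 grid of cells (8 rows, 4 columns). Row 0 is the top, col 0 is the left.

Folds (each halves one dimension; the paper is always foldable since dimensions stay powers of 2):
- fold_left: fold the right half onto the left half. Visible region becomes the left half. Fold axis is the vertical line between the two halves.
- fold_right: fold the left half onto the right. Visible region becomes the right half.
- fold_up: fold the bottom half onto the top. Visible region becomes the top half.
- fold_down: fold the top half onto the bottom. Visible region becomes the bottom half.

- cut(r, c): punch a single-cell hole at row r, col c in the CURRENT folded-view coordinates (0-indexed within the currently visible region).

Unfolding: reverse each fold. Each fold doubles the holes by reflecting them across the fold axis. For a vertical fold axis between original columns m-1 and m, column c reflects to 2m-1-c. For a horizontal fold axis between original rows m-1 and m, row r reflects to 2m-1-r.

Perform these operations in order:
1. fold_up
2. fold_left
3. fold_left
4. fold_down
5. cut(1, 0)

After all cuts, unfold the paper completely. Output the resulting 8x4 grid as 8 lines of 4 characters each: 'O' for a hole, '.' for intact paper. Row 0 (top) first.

Op 1 fold_up: fold axis h@4; visible region now rows[0,4) x cols[0,4) = 4x4
Op 2 fold_left: fold axis v@2; visible region now rows[0,4) x cols[0,2) = 4x2
Op 3 fold_left: fold axis v@1; visible region now rows[0,4) x cols[0,1) = 4x1
Op 4 fold_down: fold axis h@2; visible region now rows[2,4) x cols[0,1) = 2x1
Op 5 cut(1, 0): punch at orig (3,0); cuts so far [(3, 0)]; region rows[2,4) x cols[0,1) = 2x1
Unfold 1 (reflect across h@2): 2 holes -> [(0, 0), (3, 0)]
Unfold 2 (reflect across v@1): 4 holes -> [(0, 0), (0, 1), (3, 0), (3, 1)]
Unfold 3 (reflect across v@2): 8 holes -> [(0, 0), (0, 1), (0, 2), (0, 3), (3, 0), (3, 1), (3, 2), (3, 3)]
Unfold 4 (reflect across h@4): 16 holes -> [(0, 0), (0, 1), (0, 2), (0, 3), (3, 0), (3, 1), (3, 2), (3, 3), (4, 0), (4, 1), (4, 2), (4, 3), (7, 0), (7, 1), (7, 2), (7, 3)]

Answer: OOOO
....
....
OOOO
OOOO
....
....
OOOO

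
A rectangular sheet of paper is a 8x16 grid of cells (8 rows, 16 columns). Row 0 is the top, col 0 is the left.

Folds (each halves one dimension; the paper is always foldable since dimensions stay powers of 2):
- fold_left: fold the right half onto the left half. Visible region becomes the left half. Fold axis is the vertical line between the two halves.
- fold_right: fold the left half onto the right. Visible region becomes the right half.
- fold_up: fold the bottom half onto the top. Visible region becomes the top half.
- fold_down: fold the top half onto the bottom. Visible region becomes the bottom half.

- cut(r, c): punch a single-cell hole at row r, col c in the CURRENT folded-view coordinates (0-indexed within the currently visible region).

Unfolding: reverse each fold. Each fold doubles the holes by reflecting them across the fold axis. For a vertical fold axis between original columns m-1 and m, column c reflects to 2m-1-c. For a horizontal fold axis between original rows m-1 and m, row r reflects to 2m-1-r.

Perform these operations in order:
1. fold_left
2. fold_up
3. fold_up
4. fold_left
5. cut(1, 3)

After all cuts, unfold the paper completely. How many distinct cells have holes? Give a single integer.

Op 1 fold_left: fold axis v@8; visible region now rows[0,8) x cols[0,8) = 8x8
Op 2 fold_up: fold axis h@4; visible region now rows[0,4) x cols[0,8) = 4x8
Op 3 fold_up: fold axis h@2; visible region now rows[0,2) x cols[0,8) = 2x8
Op 4 fold_left: fold axis v@4; visible region now rows[0,2) x cols[0,4) = 2x4
Op 5 cut(1, 3): punch at orig (1,3); cuts so far [(1, 3)]; region rows[0,2) x cols[0,4) = 2x4
Unfold 1 (reflect across v@4): 2 holes -> [(1, 3), (1, 4)]
Unfold 2 (reflect across h@2): 4 holes -> [(1, 3), (1, 4), (2, 3), (2, 4)]
Unfold 3 (reflect across h@4): 8 holes -> [(1, 3), (1, 4), (2, 3), (2, 4), (5, 3), (5, 4), (6, 3), (6, 4)]
Unfold 4 (reflect across v@8): 16 holes -> [(1, 3), (1, 4), (1, 11), (1, 12), (2, 3), (2, 4), (2, 11), (2, 12), (5, 3), (5, 4), (5, 11), (5, 12), (6, 3), (6, 4), (6, 11), (6, 12)]

Answer: 16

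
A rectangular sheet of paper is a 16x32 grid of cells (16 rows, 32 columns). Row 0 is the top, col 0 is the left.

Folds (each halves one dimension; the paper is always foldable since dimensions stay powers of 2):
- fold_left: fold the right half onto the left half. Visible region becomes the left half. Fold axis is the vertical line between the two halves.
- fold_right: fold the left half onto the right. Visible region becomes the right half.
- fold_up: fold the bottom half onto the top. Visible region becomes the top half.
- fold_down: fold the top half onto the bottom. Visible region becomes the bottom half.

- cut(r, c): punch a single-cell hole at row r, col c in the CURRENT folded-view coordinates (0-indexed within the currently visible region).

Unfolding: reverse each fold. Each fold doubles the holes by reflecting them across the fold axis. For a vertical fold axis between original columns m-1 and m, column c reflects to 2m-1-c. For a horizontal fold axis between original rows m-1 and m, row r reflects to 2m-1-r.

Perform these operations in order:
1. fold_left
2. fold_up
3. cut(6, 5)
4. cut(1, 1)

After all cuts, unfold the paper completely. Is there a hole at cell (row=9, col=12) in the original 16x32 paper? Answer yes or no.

Answer: no

Derivation:
Op 1 fold_left: fold axis v@16; visible region now rows[0,16) x cols[0,16) = 16x16
Op 2 fold_up: fold axis h@8; visible region now rows[0,8) x cols[0,16) = 8x16
Op 3 cut(6, 5): punch at orig (6,5); cuts so far [(6, 5)]; region rows[0,8) x cols[0,16) = 8x16
Op 4 cut(1, 1): punch at orig (1,1); cuts so far [(1, 1), (6, 5)]; region rows[0,8) x cols[0,16) = 8x16
Unfold 1 (reflect across h@8): 4 holes -> [(1, 1), (6, 5), (9, 5), (14, 1)]
Unfold 2 (reflect across v@16): 8 holes -> [(1, 1), (1, 30), (6, 5), (6, 26), (9, 5), (9, 26), (14, 1), (14, 30)]
Holes: [(1, 1), (1, 30), (6, 5), (6, 26), (9, 5), (9, 26), (14, 1), (14, 30)]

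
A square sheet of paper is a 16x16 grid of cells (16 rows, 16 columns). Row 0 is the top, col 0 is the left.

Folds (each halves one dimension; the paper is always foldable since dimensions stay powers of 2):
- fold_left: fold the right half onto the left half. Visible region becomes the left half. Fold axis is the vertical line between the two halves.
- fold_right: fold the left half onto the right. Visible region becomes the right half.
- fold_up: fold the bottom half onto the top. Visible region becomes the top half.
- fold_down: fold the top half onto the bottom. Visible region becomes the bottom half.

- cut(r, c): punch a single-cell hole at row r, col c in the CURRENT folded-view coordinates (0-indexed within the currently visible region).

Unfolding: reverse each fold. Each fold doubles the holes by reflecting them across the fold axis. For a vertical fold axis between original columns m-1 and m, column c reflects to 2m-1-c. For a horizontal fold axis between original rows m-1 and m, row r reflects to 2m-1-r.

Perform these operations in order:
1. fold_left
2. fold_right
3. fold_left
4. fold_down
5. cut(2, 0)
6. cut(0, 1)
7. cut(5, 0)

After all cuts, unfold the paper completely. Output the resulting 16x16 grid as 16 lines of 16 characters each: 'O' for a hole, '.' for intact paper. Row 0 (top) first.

Op 1 fold_left: fold axis v@8; visible region now rows[0,16) x cols[0,8) = 16x8
Op 2 fold_right: fold axis v@4; visible region now rows[0,16) x cols[4,8) = 16x4
Op 3 fold_left: fold axis v@6; visible region now rows[0,16) x cols[4,6) = 16x2
Op 4 fold_down: fold axis h@8; visible region now rows[8,16) x cols[4,6) = 8x2
Op 5 cut(2, 0): punch at orig (10,4); cuts so far [(10, 4)]; region rows[8,16) x cols[4,6) = 8x2
Op 6 cut(0, 1): punch at orig (8,5); cuts so far [(8, 5), (10, 4)]; region rows[8,16) x cols[4,6) = 8x2
Op 7 cut(5, 0): punch at orig (13,4); cuts so far [(8, 5), (10, 4), (13, 4)]; region rows[8,16) x cols[4,6) = 8x2
Unfold 1 (reflect across h@8): 6 holes -> [(2, 4), (5, 4), (7, 5), (8, 5), (10, 4), (13, 4)]
Unfold 2 (reflect across v@6): 12 holes -> [(2, 4), (2, 7), (5, 4), (5, 7), (7, 5), (7, 6), (8, 5), (8, 6), (10, 4), (10, 7), (13, 4), (13, 7)]
Unfold 3 (reflect across v@4): 24 holes -> [(2, 0), (2, 3), (2, 4), (2, 7), (5, 0), (5, 3), (5, 4), (5, 7), (7, 1), (7, 2), (7, 5), (7, 6), (8, 1), (8, 2), (8, 5), (8, 6), (10, 0), (10, 3), (10, 4), (10, 7), (13, 0), (13, 3), (13, 4), (13, 7)]
Unfold 4 (reflect across v@8): 48 holes -> [(2, 0), (2, 3), (2, 4), (2, 7), (2, 8), (2, 11), (2, 12), (2, 15), (5, 0), (5, 3), (5, 4), (5, 7), (5, 8), (5, 11), (5, 12), (5, 15), (7, 1), (7, 2), (7, 5), (7, 6), (7, 9), (7, 10), (7, 13), (7, 14), (8, 1), (8, 2), (8, 5), (8, 6), (8, 9), (8, 10), (8, 13), (8, 14), (10, 0), (10, 3), (10, 4), (10, 7), (10, 8), (10, 11), (10, 12), (10, 15), (13, 0), (13, 3), (13, 4), (13, 7), (13, 8), (13, 11), (13, 12), (13, 15)]

Answer: ................
................
O..OO..OO..OO..O
................
................
O..OO..OO..OO..O
................
.OO..OO..OO..OO.
.OO..OO..OO..OO.
................
O..OO..OO..OO..O
................
................
O..OO..OO..OO..O
................
................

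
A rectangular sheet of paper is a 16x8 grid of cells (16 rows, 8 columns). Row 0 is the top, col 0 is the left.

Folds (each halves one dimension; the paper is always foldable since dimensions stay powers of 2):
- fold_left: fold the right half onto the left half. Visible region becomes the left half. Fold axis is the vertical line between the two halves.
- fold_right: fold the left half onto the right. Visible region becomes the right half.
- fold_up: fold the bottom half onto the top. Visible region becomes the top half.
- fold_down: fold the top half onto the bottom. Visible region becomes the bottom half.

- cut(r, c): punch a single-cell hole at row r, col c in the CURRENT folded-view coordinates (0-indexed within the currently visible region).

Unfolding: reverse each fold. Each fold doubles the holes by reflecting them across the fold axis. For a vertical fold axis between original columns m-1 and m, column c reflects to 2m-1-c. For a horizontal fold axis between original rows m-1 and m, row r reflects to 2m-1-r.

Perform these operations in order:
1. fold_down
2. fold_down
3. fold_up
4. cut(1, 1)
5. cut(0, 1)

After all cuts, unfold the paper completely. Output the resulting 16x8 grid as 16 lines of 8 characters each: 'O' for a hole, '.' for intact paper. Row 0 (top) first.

Answer: .O......
.O......
.O......
.O......
.O......
.O......
.O......
.O......
.O......
.O......
.O......
.O......
.O......
.O......
.O......
.O......

Derivation:
Op 1 fold_down: fold axis h@8; visible region now rows[8,16) x cols[0,8) = 8x8
Op 2 fold_down: fold axis h@12; visible region now rows[12,16) x cols[0,8) = 4x8
Op 3 fold_up: fold axis h@14; visible region now rows[12,14) x cols[0,8) = 2x8
Op 4 cut(1, 1): punch at orig (13,1); cuts so far [(13, 1)]; region rows[12,14) x cols[0,8) = 2x8
Op 5 cut(0, 1): punch at orig (12,1); cuts so far [(12, 1), (13, 1)]; region rows[12,14) x cols[0,8) = 2x8
Unfold 1 (reflect across h@14): 4 holes -> [(12, 1), (13, 1), (14, 1), (15, 1)]
Unfold 2 (reflect across h@12): 8 holes -> [(8, 1), (9, 1), (10, 1), (11, 1), (12, 1), (13, 1), (14, 1), (15, 1)]
Unfold 3 (reflect across h@8): 16 holes -> [(0, 1), (1, 1), (2, 1), (3, 1), (4, 1), (5, 1), (6, 1), (7, 1), (8, 1), (9, 1), (10, 1), (11, 1), (12, 1), (13, 1), (14, 1), (15, 1)]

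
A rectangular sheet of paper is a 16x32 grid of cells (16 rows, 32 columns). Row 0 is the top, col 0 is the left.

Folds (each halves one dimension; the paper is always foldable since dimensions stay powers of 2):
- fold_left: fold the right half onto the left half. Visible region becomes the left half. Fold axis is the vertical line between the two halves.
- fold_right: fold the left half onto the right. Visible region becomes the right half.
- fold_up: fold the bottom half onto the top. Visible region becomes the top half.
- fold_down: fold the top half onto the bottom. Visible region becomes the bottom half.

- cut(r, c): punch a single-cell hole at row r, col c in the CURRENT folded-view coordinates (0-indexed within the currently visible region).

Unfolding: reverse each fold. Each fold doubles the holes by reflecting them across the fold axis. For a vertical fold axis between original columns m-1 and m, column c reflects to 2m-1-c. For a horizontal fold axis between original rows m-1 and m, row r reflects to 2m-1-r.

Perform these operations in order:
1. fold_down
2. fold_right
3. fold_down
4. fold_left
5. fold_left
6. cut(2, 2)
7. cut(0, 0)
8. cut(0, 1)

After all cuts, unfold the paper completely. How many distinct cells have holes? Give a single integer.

Answer: 96

Derivation:
Op 1 fold_down: fold axis h@8; visible region now rows[8,16) x cols[0,32) = 8x32
Op 2 fold_right: fold axis v@16; visible region now rows[8,16) x cols[16,32) = 8x16
Op 3 fold_down: fold axis h@12; visible region now rows[12,16) x cols[16,32) = 4x16
Op 4 fold_left: fold axis v@24; visible region now rows[12,16) x cols[16,24) = 4x8
Op 5 fold_left: fold axis v@20; visible region now rows[12,16) x cols[16,20) = 4x4
Op 6 cut(2, 2): punch at orig (14,18); cuts so far [(14, 18)]; region rows[12,16) x cols[16,20) = 4x4
Op 7 cut(0, 0): punch at orig (12,16); cuts so far [(12, 16), (14, 18)]; region rows[12,16) x cols[16,20) = 4x4
Op 8 cut(0, 1): punch at orig (12,17); cuts so far [(12, 16), (12, 17), (14, 18)]; region rows[12,16) x cols[16,20) = 4x4
Unfold 1 (reflect across v@20): 6 holes -> [(12, 16), (12, 17), (12, 22), (12, 23), (14, 18), (14, 21)]
Unfold 2 (reflect across v@24): 12 holes -> [(12, 16), (12, 17), (12, 22), (12, 23), (12, 24), (12, 25), (12, 30), (12, 31), (14, 18), (14, 21), (14, 26), (14, 29)]
Unfold 3 (reflect across h@12): 24 holes -> [(9, 18), (9, 21), (9, 26), (9, 29), (11, 16), (11, 17), (11, 22), (11, 23), (11, 24), (11, 25), (11, 30), (11, 31), (12, 16), (12, 17), (12, 22), (12, 23), (12, 24), (12, 25), (12, 30), (12, 31), (14, 18), (14, 21), (14, 26), (14, 29)]
Unfold 4 (reflect across v@16): 48 holes -> [(9, 2), (9, 5), (9, 10), (9, 13), (9, 18), (9, 21), (9, 26), (9, 29), (11, 0), (11, 1), (11, 6), (11, 7), (11, 8), (11, 9), (11, 14), (11, 15), (11, 16), (11, 17), (11, 22), (11, 23), (11, 24), (11, 25), (11, 30), (11, 31), (12, 0), (12, 1), (12, 6), (12, 7), (12, 8), (12, 9), (12, 14), (12, 15), (12, 16), (12, 17), (12, 22), (12, 23), (12, 24), (12, 25), (12, 30), (12, 31), (14, 2), (14, 5), (14, 10), (14, 13), (14, 18), (14, 21), (14, 26), (14, 29)]
Unfold 5 (reflect across h@8): 96 holes -> [(1, 2), (1, 5), (1, 10), (1, 13), (1, 18), (1, 21), (1, 26), (1, 29), (3, 0), (3, 1), (3, 6), (3, 7), (3, 8), (3, 9), (3, 14), (3, 15), (3, 16), (3, 17), (3, 22), (3, 23), (3, 24), (3, 25), (3, 30), (3, 31), (4, 0), (4, 1), (4, 6), (4, 7), (4, 8), (4, 9), (4, 14), (4, 15), (4, 16), (4, 17), (4, 22), (4, 23), (4, 24), (4, 25), (4, 30), (4, 31), (6, 2), (6, 5), (6, 10), (6, 13), (6, 18), (6, 21), (6, 26), (6, 29), (9, 2), (9, 5), (9, 10), (9, 13), (9, 18), (9, 21), (9, 26), (9, 29), (11, 0), (11, 1), (11, 6), (11, 7), (11, 8), (11, 9), (11, 14), (11, 15), (11, 16), (11, 17), (11, 22), (11, 23), (11, 24), (11, 25), (11, 30), (11, 31), (12, 0), (12, 1), (12, 6), (12, 7), (12, 8), (12, 9), (12, 14), (12, 15), (12, 16), (12, 17), (12, 22), (12, 23), (12, 24), (12, 25), (12, 30), (12, 31), (14, 2), (14, 5), (14, 10), (14, 13), (14, 18), (14, 21), (14, 26), (14, 29)]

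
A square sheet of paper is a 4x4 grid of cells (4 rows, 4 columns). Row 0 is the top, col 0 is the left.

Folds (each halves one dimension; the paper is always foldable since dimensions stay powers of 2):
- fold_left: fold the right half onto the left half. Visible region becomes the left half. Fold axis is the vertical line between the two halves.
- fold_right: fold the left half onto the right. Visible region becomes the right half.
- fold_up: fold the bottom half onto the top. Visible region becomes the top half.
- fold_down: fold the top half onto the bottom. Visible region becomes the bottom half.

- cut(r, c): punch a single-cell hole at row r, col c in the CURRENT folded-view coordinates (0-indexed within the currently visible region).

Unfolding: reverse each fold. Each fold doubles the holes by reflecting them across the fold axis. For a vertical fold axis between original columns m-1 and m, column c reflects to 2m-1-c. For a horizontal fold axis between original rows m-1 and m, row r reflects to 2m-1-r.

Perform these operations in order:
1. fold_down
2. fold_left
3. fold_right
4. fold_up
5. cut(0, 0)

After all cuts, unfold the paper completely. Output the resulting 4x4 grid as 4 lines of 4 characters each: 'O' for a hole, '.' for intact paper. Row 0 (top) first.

Op 1 fold_down: fold axis h@2; visible region now rows[2,4) x cols[0,4) = 2x4
Op 2 fold_left: fold axis v@2; visible region now rows[2,4) x cols[0,2) = 2x2
Op 3 fold_right: fold axis v@1; visible region now rows[2,4) x cols[1,2) = 2x1
Op 4 fold_up: fold axis h@3; visible region now rows[2,3) x cols[1,2) = 1x1
Op 5 cut(0, 0): punch at orig (2,1); cuts so far [(2, 1)]; region rows[2,3) x cols[1,2) = 1x1
Unfold 1 (reflect across h@3): 2 holes -> [(2, 1), (3, 1)]
Unfold 2 (reflect across v@1): 4 holes -> [(2, 0), (2, 1), (3, 0), (3, 1)]
Unfold 3 (reflect across v@2): 8 holes -> [(2, 0), (2, 1), (2, 2), (2, 3), (3, 0), (3, 1), (3, 2), (3, 3)]
Unfold 4 (reflect across h@2): 16 holes -> [(0, 0), (0, 1), (0, 2), (0, 3), (1, 0), (1, 1), (1, 2), (1, 3), (2, 0), (2, 1), (2, 2), (2, 3), (3, 0), (3, 1), (3, 2), (3, 3)]

Answer: OOOO
OOOO
OOOO
OOOO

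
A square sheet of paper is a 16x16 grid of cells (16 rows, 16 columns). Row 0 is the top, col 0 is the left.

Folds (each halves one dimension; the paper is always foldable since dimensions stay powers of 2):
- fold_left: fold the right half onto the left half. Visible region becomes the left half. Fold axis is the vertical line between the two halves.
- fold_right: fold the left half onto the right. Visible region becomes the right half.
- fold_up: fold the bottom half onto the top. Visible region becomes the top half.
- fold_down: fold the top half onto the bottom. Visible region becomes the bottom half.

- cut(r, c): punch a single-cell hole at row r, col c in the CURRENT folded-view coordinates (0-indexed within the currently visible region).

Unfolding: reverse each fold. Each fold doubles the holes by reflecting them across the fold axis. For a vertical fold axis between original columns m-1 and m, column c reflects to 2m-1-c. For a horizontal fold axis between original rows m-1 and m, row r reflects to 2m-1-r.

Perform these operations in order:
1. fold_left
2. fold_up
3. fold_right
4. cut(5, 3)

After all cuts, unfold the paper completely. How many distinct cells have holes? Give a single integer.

Op 1 fold_left: fold axis v@8; visible region now rows[0,16) x cols[0,8) = 16x8
Op 2 fold_up: fold axis h@8; visible region now rows[0,8) x cols[0,8) = 8x8
Op 3 fold_right: fold axis v@4; visible region now rows[0,8) x cols[4,8) = 8x4
Op 4 cut(5, 3): punch at orig (5,7); cuts so far [(5, 7)]; region rows[0,8) x cols[4,8) = 8x4
Unfold 1 (reflect across v@4): 2 holes -> [(5, 0), (5, 7)]
Unfold 2 (reflect across h@8): 4 holes -> [(5, 0), (5, 7), (10, 0), (10, 7)]
Unfold 3 (reflect across v@8): 8 holes -> [(5, 0), (5, 7), (5, 8), (5, 15), (10, 0), (10, 7), (10, 8), (10, 15)]

Answer: 8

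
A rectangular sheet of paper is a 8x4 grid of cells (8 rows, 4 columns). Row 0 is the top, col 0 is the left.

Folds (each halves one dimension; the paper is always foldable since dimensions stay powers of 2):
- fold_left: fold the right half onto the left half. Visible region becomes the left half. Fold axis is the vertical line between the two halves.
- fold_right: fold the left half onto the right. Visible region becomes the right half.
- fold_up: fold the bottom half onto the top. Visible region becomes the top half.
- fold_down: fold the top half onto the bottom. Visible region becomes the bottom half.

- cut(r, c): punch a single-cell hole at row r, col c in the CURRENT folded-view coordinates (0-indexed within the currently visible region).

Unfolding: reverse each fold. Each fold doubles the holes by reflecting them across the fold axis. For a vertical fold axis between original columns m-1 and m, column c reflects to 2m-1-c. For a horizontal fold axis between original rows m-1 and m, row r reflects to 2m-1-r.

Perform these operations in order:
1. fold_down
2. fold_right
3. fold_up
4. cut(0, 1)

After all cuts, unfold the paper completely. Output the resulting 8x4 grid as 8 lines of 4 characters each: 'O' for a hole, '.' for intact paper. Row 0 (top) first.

Answer: O..O
....
....
O..O
O..O
....
....
O..O

Derivation:
Op 1 fold_down: fold axis h@4; visible region now rows[4,8) x cols[0,4) = 4x4
Op 2 fold_right: fold axis v@2; visible region now rows[4,8) x cols[2,4) = 4x2
Op 3 fold_up: fold axis h@6; visible region now rows[4,6) x cols[2,4) = 2x2
Op 4 cut(0, 1): punch at orig (4,3); cuts so far [(4, 3)]; region rows[4,6) x cols[2,4) = 2x2
Unfold 1 (reflect across h@6): 2 holes -> [(4, 3), (7, 3)]
Unfold 2 (reflect across v@2): 4 holes -> [(4, 0), (4, 3), (7, 0), (7, 3)]
Unfold 3 (reflect across h@4): 8 holes -> [(0, 0), (0, 3), (3, 0), (3, 3), (4, 0), (4, 3), (7, 0), (7, 3)]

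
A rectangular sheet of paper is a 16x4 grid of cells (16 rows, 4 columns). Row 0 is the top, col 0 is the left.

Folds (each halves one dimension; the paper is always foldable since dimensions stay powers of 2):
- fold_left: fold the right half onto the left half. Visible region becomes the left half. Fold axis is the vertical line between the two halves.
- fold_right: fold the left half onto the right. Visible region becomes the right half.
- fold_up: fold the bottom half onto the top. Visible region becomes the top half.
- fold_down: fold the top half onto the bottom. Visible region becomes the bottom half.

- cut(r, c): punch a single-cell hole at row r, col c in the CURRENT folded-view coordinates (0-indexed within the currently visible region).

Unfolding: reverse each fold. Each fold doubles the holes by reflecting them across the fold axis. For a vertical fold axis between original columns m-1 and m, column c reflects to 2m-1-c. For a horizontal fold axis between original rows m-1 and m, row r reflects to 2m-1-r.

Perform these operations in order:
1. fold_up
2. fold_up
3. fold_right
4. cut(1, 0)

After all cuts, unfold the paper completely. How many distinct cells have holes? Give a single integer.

Answer: 8

Derivation:
Op 1 fold_up: fold axis h@8; visible region now rows[0,8) x cols[0,4) = 8x4
Op 2 fold_up: fold axis h@4; visible region now rows[0,4) x cols[0,4) = 4x4
Op 3 fold_right: fold axis v@2; visible region now rows[0,4) x cols[2,4) = 4x2
Op 4 cut(1, 0): punch at orig (1,2); cuts so far [(1, 2)]; region rows[0,4) x cols[2,4) = 4x2
Unfold 1 (reflect across v@2): 2 holes -> [(1, 1), (1, 2)]
Unfold 2 (reflect across h@4): 4 holes -> [(1, 1), (1, 2), (6, 1), (6, 2)]
Unfold 3 (reflect across h@8): 8 holes -> [(1, 1), (1, 2), (6, 1), (6, 2), (9, 1), (9, 2), (14, 1), (14, 2)]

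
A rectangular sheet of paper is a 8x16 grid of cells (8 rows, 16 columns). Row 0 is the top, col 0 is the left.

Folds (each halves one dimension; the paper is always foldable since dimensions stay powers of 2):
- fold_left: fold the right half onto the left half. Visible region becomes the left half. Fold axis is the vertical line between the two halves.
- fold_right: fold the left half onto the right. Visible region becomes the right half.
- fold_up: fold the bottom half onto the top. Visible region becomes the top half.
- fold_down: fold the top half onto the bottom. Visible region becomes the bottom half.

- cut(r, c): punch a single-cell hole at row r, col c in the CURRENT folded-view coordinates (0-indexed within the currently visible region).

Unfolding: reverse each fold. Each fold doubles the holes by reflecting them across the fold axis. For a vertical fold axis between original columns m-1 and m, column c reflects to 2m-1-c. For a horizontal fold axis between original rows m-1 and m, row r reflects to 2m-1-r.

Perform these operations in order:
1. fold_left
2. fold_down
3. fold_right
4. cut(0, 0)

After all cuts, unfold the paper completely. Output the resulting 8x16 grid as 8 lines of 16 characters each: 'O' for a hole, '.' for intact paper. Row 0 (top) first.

Op 1 fold_left: fold axis v@8; visible region now rows[0,8) x cols[0,8) = 8x8
Op 2 fold_down: fold axis h@4; visible region now rows[4,8) x cols[0,8) = 4x8
Op 3 fold_right: fold axis v@4; visible region now rows[4,8) x cols[4,8) = 4x4
Op 4 cut(0, 0): punch at orig (4,4); cuts so far [(4, 4)]; region rows[4,8) x cols[4,8) = 4x4
Unfold 1 (reflect across v@4): 2 holes -> [(4, 3), (4, 4)]
Unfold 2 (reflect across h@4): 4 holes -> [(3, 3), (3, 4), (4, 3), (4, 4)]
Unfold 3 (reflect across v@8): 8 holes -> [(3, 3), (3, 4), (3, 11), (3, 12), (4, 3), (4, 4), (4, 11), (4, 12)]

Answer: ................
................
................
...OO......OO...
...OO......OO...
................
................
................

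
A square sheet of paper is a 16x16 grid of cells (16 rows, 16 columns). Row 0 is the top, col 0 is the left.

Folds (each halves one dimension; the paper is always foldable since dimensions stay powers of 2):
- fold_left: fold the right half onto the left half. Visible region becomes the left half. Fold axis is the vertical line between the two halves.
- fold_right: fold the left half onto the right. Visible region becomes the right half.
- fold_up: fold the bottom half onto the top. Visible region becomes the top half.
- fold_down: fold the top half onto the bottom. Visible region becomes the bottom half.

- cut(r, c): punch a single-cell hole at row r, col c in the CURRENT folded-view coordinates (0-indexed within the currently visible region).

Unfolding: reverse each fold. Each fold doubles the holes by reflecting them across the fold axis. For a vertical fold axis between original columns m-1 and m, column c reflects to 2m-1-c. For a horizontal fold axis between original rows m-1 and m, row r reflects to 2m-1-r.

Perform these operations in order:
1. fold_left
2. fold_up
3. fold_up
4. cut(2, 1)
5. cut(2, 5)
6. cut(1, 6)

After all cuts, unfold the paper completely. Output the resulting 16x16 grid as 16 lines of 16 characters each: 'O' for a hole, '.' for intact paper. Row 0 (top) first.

Answer: ................
......O..O......
.O...O....O...O.
................
................
.O...O....O...O.
......O..O......
................
................
......O..O......
.O...O....O...O.
................
................
.O...O....O...O.
......O..O......
................

Derivation:
Op 1 fold_left: fold axis v@8; visible region now rows[0,16) x cols[0,8) = 16x8
Op 2 fold_up: fold axis h@8; visible region now rows[0,8) x cols[0,8) = 8x8
Op 3 fold_up: fold axis h@4; visible region now rows[0,4) x cols[0,8) = 4x8
Op 4 cut(2, 1): punch at orig (2,1); cuts so far [(2, 1)]; region rows[0,4) x cols[0,8) = 4x8
Op 5 cut(2, 5): punch at orig (2,5); cuts so far [(2, 1), (2, 5)]; region rows[0,4) x cols[0,8) = 4x8
Op 6 cut(1, 6): punch at orig (1,6); cuts so far [(1, 6), (2, 1), (2, 5)]; region rows[0,4) x cols[0,8) = 4x8
Unfold 1 (reflect across h@4): 6 holes -> [(1, 6), (2, 1), (2, 5), (5, 1), (5, 5), (6, 6)]
Unfold 2 (reflect across h@8): 12 holes -> [(1, 6), (2, 1), (2, 5), (5, 1), (5, 5), (6, 6), (9, 6), (10, 1), (10, 5), (13, 1), (13, 5), (14, 6)]
Unfold 3 (reflect across v@8): 24 holes -> [(1, 6), (1, 9), (2, 1), (2, 5), (2, 10), (2, 14), (5, 1), (5, 5), (5, 10), (5, 14), (6, 6), (6, 9), (9, 6), (9, 9), (10, 1), (10, 5), (10, 10), (10, 14), (13, 1), (13, 5), (13, 10), (13, 14), (14, 6), (14, 9)]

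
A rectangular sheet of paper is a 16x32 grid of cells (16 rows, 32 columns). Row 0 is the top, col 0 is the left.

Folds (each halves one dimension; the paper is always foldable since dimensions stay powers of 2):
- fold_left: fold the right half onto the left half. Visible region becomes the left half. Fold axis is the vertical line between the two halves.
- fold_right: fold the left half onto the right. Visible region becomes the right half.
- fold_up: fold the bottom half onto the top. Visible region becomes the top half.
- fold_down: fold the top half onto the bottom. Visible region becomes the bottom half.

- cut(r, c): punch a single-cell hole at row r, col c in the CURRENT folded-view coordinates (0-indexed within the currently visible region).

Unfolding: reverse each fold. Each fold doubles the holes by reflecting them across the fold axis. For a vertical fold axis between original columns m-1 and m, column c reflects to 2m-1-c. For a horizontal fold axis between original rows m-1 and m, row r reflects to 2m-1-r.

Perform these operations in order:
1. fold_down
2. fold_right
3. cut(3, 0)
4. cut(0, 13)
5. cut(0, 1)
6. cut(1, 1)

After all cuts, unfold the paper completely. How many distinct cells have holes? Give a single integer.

Answer: 16

Derivation:
Op 1 fold_down: fold axis h@8; visible region now rows[8,16) x cols[0,32) = 8x32
Op 2 fold_right: fold axis v@16; visible region now rows[8,16) x cols[16,32) = 8x16
Op 3 cut(3, 0): punch at orig (11,16); cuts so far [(11, 16)]; region rows[8,16) x cols[16,32) = 8x16
Op 4 cut(0, 13): punch at orig (8,29); cuts so far [(8, 29), (11, 16)]; region rows[8,16) x cols[16,32) = 8x16
Op 5 cut(0, 1): punch at orig (8,17); cuts so far [(8, 17), (8, 29), (11, 16)]; region rows[8,16) x cols[16,32) = 8x16
Op 6 cut(1, 1): punch at orig (9,17); cuts so far [(8, 17), (8, 29), (9, 17), (11, 16)]; region rows[8,16) x cols[16,32) = 8x16
Unfold 1 (reflect across v@16): 8 holes -> [(8, 2), (8, 14), (8, 17), (8, 29), (9, 14), (9, 17), (11, 15), (11, 16)]
Unfold 2 (reflect across h@8): 16 holes -> [(4, 15), (4, 16), (6, 14), (6, 17), (7, 2), (7, 14), (7, 17), (7, 29), (8, 2), (8, 14), (8, 17), (8, 29), (9, 14), (9, 17), (11, 15), (11, 16)]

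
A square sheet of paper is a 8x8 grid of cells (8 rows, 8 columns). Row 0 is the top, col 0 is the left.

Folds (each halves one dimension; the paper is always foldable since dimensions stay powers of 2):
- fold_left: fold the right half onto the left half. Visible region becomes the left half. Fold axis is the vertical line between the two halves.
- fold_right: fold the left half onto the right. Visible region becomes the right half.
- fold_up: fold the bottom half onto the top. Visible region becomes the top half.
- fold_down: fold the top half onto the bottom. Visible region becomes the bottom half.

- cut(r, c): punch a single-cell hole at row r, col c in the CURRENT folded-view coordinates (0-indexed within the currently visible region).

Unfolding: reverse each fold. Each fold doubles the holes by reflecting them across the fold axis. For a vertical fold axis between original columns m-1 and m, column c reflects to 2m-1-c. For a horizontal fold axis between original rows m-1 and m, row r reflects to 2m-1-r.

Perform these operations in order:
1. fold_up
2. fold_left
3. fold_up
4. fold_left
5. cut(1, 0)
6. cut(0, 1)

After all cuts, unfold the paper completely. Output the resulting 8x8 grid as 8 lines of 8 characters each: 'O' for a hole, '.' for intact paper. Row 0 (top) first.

Answer: .OO..OO.
O..OO..O
O..OO..O
.OO..OO.
.OO..OO.
O..OO..O
O..OO..O
.OO..OO.

Derivation:
Op 1 fold_up: fold axis h@4; visible region now rows[0,4) x cols[0,8) = 4x8
Op 2 fold_left: fold axis v@4; visible region now rows[0,4) x cols[0,4) = 4x4
Op 3 fold_up: fold axis h@2; visible region now rows[0,2) x cols[0,4) = 2x4
Op 4 fold_left: fold axis v@2; visible region now rows[0,2) x cols[0,2) = 2x2
Op 5 cut(1, 0): punch at orig (1,0); cuts so far [(1, 0)]; region rows[0,2) x cols[0,2) = 2x2
Op 6 cut(0, 1): punch at orig (0,1); cuts so far [(0, 1), (1, 0)]; region rows[0,2) x cols[0,2) = 2x2
Unfold 1 (reflect across v@2): 4 holes -> [(0, 1), (0, 2), (1, 0), (1, 3)]
Unfold 2 (reflect across h@2): 8 holes -> [(0, 1), (0, 2), (1, 0), (1, 3), (2, 0), (2, 3), (3, 1), (3, 2)]
Unfold 3 (reflect across v@4): 16 holes -> [(0, 1), (0, 2), (0, 5), (0, 6), (1, 0), (1, 3), (1, 4), (1, 7), (2, 0), (2, 3), (2, 4), (2, 7), (3, 1), (3, 2), (3, 5), (3, 6)]
Unfold 4 (reflect across h@4): 32 holes -> [(0, 1), (0, 2), (0, 5), (0, 6), (1, 0), (1, 3), (1, 4), (1, 7), (2, 0), (2, 3), (2, 4), (2, 7), (3, 1), (3, 2), (3, 5), (3, 6), (4, 1), (4, 2), (4, 5), (4, 6), (5, 0), (5, 3), (5, 4), (5, 7), (6, 0), (6, 3), (6, 4), (6, 7), (7, 1), (7, 2), (7, 5), (7, 6)]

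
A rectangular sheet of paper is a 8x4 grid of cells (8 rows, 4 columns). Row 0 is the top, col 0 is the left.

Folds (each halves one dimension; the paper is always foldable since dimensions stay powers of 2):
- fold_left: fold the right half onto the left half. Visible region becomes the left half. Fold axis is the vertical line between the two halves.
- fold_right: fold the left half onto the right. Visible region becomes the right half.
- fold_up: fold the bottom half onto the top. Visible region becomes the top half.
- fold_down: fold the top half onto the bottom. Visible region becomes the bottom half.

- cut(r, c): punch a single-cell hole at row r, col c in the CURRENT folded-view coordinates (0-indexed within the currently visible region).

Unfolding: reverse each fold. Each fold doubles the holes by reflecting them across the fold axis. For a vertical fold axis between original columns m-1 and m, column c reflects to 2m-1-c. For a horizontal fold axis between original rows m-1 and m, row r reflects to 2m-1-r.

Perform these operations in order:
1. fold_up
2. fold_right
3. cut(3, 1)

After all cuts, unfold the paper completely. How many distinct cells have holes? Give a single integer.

Op 1 fold_up: fold axis h@4; visible region now rows[0,4) x cols[0,4) = 4x4
Op 2 fold_right: fold axis v@2; visible region now rows[0,4) x cols[2,4) = 4x2
Op 3 cut(3, 1): punch at orig (3,3); cuts so far [(3, 3)]; region rows[0,4) x cols[2,4) = 4x2
Unfold 1 (reflect across v@2): 2 holes -> [(3, 0), (3, 3)]
Unfold 2 (reflect across h@4): 4 holes -> [(3, 0), (3, 3), (4, 0), (4, 3)]

Answer: 4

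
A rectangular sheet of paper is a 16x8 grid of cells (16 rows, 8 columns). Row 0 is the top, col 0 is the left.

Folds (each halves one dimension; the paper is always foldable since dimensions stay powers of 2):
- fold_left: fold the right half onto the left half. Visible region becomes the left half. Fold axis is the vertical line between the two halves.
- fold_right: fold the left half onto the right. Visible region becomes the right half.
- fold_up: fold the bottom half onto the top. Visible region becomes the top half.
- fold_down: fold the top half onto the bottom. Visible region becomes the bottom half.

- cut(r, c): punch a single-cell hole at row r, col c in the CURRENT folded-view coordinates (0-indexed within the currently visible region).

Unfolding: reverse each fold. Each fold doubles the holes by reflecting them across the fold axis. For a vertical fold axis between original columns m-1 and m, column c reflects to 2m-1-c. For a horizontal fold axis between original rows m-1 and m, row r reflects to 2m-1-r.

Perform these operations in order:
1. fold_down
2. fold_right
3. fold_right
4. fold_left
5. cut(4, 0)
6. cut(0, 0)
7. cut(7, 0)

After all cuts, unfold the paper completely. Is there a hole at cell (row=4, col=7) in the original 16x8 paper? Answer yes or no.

Op 1 fold_down: fold axis h@8; visible region now rows[8,16) x cols[0,8) = 8x8
Op 2 fold_right: fold axis v@4; visible region now rows[8,16) x cols[4,8) = 8x4
Op 3 fold_right: fold axis v@6; visible region now rows[8,16) x cols[6,8) = 8x2
Op 4 fold_left: fold axis v@7; visible region now rows[8,16) x cols[6,7) = 8x1
Op 5 cut(4, 0): punch at orig (12,6); cuts so far [(12, 6)]; region rows[8,16) x cols[6,7) = 8x1
Op 6 cut(0, 0): punch at orig (8,6); cuts so far [(8, 6), (12, 6)]; region rows[8,16) x cols[6,7) = 8x1
Op 7 cut(7, 0): punch at orig (15,6); cuts so far [(8, 6), (12, 6), (15, 6)]; region rows[8,16) x cols[6,7) = 8x1
Unfold 1 (reflect across v@7): 6 holes -> [(8, 6), (8, 7), (12, 6), (12, 7), (15, 6), (15, 7)]
Unfold 2 (reflect across v@6): 12 holes -> [(8, 4), (8, 5), (8, 6), (8, 7), (12, 4), (12, 5), (12, 6), (12, 7), (15, 4), (15, 5), (15, 6), (15, 7)]
Unfold 3 (reflect across v@4): 24 holes -> [(8, 0), (8, 1), (8, 2), (8, 3), (8, 4), (8, 5), (8, 6), (8, 7), (12, 0), (12, 1), (12, 2), (12, 3), (12, 4), (12, 5), (12, 6), (12, 7), (15, 0), (15, 1), (15, 2), (15, 3), (15, 4), (15, 5), (15, 6), (15, 7)]
Unfold 4 (reflect across h@8): 48 holes -> [(0, 0), (0, 1), (0, 2), (0, 3), (0, 4), (0, 5), (0, 6), (0, 7), (3, 0), (3, 1), (3, 2), (3, 3), (3, 4), (3, 5), (3, 6), (3, 7), (7, 0), (7, 1), (7, 2), (7, 3), (7, 4), (7, 5), (7, 6), (7, 7), (8, 0), (8, 1), (8, 2), (8, 3), (8, 4), (8, 5), (8, 6), (8, 7), (12, 0), (12, 1), (12, 2), (12, 3), (12, 4), (12, 5), (12, 6), (12, 7), (15, 0), (15, 1), (15, 2), (15, 3), (15, 4), (15, 5), (15, 6), (15, 7)]
Holes: [(0, 0), (0, 1), (0, 2), (0, 3), (0, 4), (0, 5), (0, 6), (0, 7), (3, 0), (3, 1), (3, 2), (3, 3), (3, 4), (3, 5), (3, 6), (3, 7), (7, 0), (7, 1), (7, 2), (7, 3), (7, 4), (7, 5), (7, 6), (7, 7), (8, 0), (8, 1), (8, 2), (8, 3), (8, 4), (8, 5), (8, 6), (8, 7), (12, 0), (12, 1), (12, 2), (12, 3), (12, 4), (12, 5), (12, 6), (12, 7), (15, 0), (15, 1), (15, 2), (15, 3), (15, 4), (15, 5), (15, 6), (15, 7)]

Answer: no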